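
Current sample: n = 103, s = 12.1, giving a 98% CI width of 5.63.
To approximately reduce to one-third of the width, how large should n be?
n ≈ 927

CI width ∝ 1/√n
To reduce width by factor 3, need √n to grow by 3 → need 3² = 9 times as many samples.

Current: n = 103, width = 5.63
New: n = 927, width ≈ 1.85

Width reduced by factor of 5.63/1.85 = 3.04.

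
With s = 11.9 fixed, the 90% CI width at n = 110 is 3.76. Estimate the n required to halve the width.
n ≈ 440

CI width ∝ 1/√n
To reduce width by factor 2, need √n to grow by 2 → need 2² = 4 times as many samples.

Current: n = 110, width = 3.76
New: n = 440, width ≈ 1.87

Width reduced by factor of 3.76/1.87 = 2.01.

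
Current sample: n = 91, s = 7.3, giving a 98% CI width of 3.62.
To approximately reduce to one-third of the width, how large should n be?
n ≈ 819

CI width ∝ 1/√n
To reduce width by factor 3, need √n to grow by 3 → need 3² = 9 times as many samples.

Current: n = 91, width = 3.62
New: n = 819, width ≈ 1.19

Width reduced by factor of 3.62/1.19 = 3.04.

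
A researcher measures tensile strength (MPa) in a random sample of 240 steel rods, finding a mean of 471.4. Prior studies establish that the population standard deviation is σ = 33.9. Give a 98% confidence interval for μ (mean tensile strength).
(466.31, 476.49)

z-interval (σ known):
z* = 2.326 for 98% confidence

Margin of error = z* · σ/√n = 2.326 · 33.9/√240 = 5.09

CI: (471.4 - 5.09, 471.4 + 5.09) = (466.31, 476.49)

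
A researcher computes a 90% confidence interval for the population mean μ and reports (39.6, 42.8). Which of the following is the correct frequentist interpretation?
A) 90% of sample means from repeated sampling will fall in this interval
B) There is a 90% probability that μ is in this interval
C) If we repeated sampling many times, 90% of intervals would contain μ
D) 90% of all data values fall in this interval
C

A) Wrong — coverage applies to intervals containing μ, not to future x̄ values.
B) Wrong — μ is fixed; the randomness lives in the interval, not in μ.
C) Correct — this is the frequentist long-run coverage interpretation.
D) Wrong — a CI is about the parameter μ, not individual data values.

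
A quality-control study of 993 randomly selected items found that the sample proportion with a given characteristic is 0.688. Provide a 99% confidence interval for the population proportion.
(0.650, 0.726)

Proportion CI:
SE = √(p̂(1-p̂)/n) = √(0.688 · 0.312 / 993) = 0.01470

z* = 2.576
Margin = z* · SE = 2.576 · 0.01470 = 0.0379

CI: 0.688 ± 0.0379 = (0.650, 0.726)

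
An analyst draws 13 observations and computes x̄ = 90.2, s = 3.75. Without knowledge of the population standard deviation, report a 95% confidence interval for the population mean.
(87.93, 92.47)

t-interval (σ unknown):
df = n - 1 = 12
t* = 2.179 for 95% confidence

Margin of error = t* · s/√n = 2.179 · 3.75/√13 = 2.27

CI: (87.93, 92.47)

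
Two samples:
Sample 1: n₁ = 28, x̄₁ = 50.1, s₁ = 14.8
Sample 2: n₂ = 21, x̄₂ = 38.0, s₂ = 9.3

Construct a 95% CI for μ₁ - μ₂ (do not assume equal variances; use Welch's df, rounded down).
(5.14, 19.06)

Difference: x̄₁ - x̄₂ = 12.10
SE = √(s₁²/n₁ + s₂²/n₂) = √(14.8²/28 + 9.3²/21) = 3.4556
df = 45.78 → 45 (Welch–Satterthwaite, rounded down)
t* = 2.014

CI: 12.10 ± 2.014 · 3.4556 = 12.10 ± 6.96 = (5.14, 19.06)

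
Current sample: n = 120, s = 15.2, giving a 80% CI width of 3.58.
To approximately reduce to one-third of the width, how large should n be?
n ≈ 1080

CI width ∝ 1/√n
To reduce width by factor 3, need √n to grow by 3 → need 3² = 9 times as many samples.

Current: n = 120, width = 3.58
New: n = 1080, width ≈ 1.19

Width reduced by factor of 3.58/1.19 = 3.01.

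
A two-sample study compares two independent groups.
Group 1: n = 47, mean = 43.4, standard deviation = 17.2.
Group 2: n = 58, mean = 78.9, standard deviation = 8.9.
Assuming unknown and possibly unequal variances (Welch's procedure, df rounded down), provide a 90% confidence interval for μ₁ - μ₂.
(-40.12, -30.88)

Difference: x̄₁ - x̄₂ = -35.50
SE = √(s₁²/n₁ + s₂²/n₂) = √(17.2²/47 + 8.9²/58) = 2.7677
df = 65.63 → 65 (Welch–Satterthwaite, rounded down)
t* = 1.669

CI: -35.50 ± 1.669 · 2.7677 = -35.50 ± 4.62 = (-40.12, -30.88)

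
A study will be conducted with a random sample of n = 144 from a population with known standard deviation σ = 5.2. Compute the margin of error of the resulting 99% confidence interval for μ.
Margin of error = 1.12

Margin of error = z* · σ/√n
= 2.576 · 5.2/√144
= 2.576 · 5.2/12.0000
= 1.12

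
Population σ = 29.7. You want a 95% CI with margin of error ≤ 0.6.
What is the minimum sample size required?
n ≥ 9413

For margin E ≤ 0.6:
n ≥ (z* · σ / E)²
n ≥ (1.960 · 29.7 / 0.6)²
n ≥ 9412.88

Minimum n = 9413 (rounding up)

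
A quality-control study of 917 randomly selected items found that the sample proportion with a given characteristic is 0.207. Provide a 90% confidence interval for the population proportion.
(0.185, 0.229)

Proportion CI:
SE = √(p̂(1-p̂)/n) = √(0.207 · 0.793 / 917) = 0.01338

z* = 1.645
Margin = z* · SE = 1.645 · 0.01338 = 0.0220

CI: 0.207 ± 0.0220 = (0.185, 0.229)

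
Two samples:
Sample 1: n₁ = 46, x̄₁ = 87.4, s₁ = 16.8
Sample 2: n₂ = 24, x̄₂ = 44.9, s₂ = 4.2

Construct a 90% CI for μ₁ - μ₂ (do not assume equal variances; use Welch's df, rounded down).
(38.11, 46.89)

Difference: x̄₁ - x̄₂ = 42.50
SE = √(s₁²/n₁ + s₂²/n₂) = √(16.8²/46 + 4.2²/24) = 2.6212
df = 54.89 → 54 (Welch–Satterthwaite, rounded down)
t* = 1.674

CI: 42.50 ± 1.674 · 2.6212 = 42.50 ± 4.39 = (38.11, 46.89)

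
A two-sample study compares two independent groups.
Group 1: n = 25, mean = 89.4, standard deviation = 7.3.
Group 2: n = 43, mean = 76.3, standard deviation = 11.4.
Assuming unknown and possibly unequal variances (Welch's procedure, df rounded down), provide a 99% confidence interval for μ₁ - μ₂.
(7.07, 19.13)

Difference: x̄₁ - x̄₂ = 13.10
SE = √(s₁²/n₁ + s₂²/n₂) = √(7.3²/25 + 11.4²/43) = 2.2702
df = 65.30 → 65 (Welch–Satterthwaite, rounded down)
t* = 2.654

CI: 13.10 ± 2.654 · 2.2702 = 13.10 ± 6.03 = (7.07, 19.13)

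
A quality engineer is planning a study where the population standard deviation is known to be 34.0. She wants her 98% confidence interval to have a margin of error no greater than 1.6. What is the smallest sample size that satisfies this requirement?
n ≥ 2444

For margin E ≤ 1.6:
n ≥ (z* · σ / E)²
n ≥ (2.326 · 34.0 / 1.6)²
n ≥ 2443.08

Minimum n = 2444 (rounding up)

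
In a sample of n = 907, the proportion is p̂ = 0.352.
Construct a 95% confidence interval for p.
(0.321, 0.383)

Proportion CI:
SE = √(p̂(1-p̂)/n) = √(0.352 · 0.648 / 907) = 0.01586

z* = 1.960
Margin = z* · SE = 1.960 · 0.01586 = 0.0311

CI: 0.352 ± 0.0311 = (0.321, 0.383)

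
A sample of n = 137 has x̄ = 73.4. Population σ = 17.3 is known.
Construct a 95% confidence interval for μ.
(70.50, 76.30)

z-interval (σ known):
z* = 1.960 for 95% confidence

Margin of error = z* · σ/√n = 1.960 · 17.3/√137 = 2.90

CI: (73.4 - 2.90, 73.4 + 2.90) = (70.50, 76.30)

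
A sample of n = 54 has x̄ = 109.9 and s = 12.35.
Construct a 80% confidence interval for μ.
(107.72, 112.08)

t-interval (σ unknown):
df = n - 1 = 53
t* = 1.298 for 80% confidence

Margin of error = t* · s/√n = 1.298 · 12.35/√54 = 2.18

CI: (107.72, 112.08)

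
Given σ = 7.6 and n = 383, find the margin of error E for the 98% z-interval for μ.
Margin of error = 0.90

Margin of error = z* · σ/√n
= 2.326 · 7.6/√383
= 2.326 · 7.6/19.5704
= 0.90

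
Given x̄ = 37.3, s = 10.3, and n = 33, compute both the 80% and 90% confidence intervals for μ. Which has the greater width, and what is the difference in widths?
90% CI is wider by 1.38

df = 32
80% CI: t* = 1.309, (34.95, 39.65), width = 2 · t* · s/√n = 4.69
90% CI: t* = 1.694, (34.26, 40.34), width = 2 · t* · s/√n = 6.07

The 90% CI is wider by 6.07 - 4.69 = 1.38.
Higher confidence requires a wider interval.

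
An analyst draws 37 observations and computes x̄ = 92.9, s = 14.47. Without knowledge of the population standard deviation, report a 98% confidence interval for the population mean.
(87.11, 98.69)

t-interval (σ unknown):
df = n - 1 = 36
t* = 2.434 for 98% confidence

Margin of error = t* · s/√n = 2.434 · 14.47/√37 = 5.79

CI: (87.11, 98.69)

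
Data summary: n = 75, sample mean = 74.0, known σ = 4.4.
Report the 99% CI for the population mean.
(72.69, 75.31)

z-interval (σ known):
z* = 2.576 for 99% confidence

Margin of error = z* · σ/√n = 2.576 · 4.4/√75 = 1.31

CI: (74.0 - 1.31, 74.0 + 1.31) = (72.69, 75.31)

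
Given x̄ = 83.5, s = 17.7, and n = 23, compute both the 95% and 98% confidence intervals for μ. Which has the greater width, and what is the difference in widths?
98% CI is wider by 3.20

df = 22
95% CI: t* = 2.074, (75.85, 91.15), width = 2 · t* · s/√n = 15.31
98% CI: t* = 2.508, (74.24, 92.76), width = 2 · t* · s/√n = 18.51

The 98% CI is wider by 18.51 - 15.31 = 3.20.
Higher confidence requires a wider interval.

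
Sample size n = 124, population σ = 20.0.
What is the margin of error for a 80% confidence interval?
Margin of error = 2.30

Margin of error = z* · σ/√n
= 1.282 · 20.0/√124
= 1.282 · 20.0/11.1355
= 2.30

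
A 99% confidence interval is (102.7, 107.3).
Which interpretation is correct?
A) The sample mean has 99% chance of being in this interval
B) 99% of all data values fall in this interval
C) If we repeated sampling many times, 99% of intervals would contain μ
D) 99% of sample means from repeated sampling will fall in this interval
C

A) Wrong — x̄ is observed and sits in the interval by construction.
B) Wrong — a CI is about the parameter μ, not individual data values.
C) Correct — this is the frequentist long-run coverage interpretation.
D) Wrong — coverage applies to intervals containing μ, not to future x̄ values.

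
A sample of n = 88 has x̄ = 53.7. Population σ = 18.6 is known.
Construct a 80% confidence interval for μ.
(51.16, 56.24)

z-interval (σ known):
z* = 1.282 for 80% confidence

Margin of error = z* · σ/√n = 1.282 · 18.6/√88 = 2.54

CI: (53.7 - 2.54, 53.7 + 2.54) = (51.16, 56.24)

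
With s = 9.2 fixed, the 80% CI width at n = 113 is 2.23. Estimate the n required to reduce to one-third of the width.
n ≈ 1017

CI width ∝ 1/√n
To reduce width by factor 3, need √n to grow by 3 → need 3² = 9 times as many samples.

Current: n = 113, width = 2.23
New: n = 1017, width ≈ 0.74

Width reduced by factor of 2.23/0.74 = 3.01.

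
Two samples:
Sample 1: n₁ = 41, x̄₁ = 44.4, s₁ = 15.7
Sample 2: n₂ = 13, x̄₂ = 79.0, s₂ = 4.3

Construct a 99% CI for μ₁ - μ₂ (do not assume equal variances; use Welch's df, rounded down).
(-41.90, -27.30)

Difference: x̄₁ - x̄₂ = -34.60
SE = √(s₁²/n₁ + s₂²/n₂) = √(15.7²/41 + 4.3²/13) = 2.7266
df = 51.55 → 51 (Welch–Satterthwaite, rounded down)
t* = 2.676

CI: -34.60 ± 2.676 · 2.7266 = -34.60 ± 7.30 = (-41.90, -27.30)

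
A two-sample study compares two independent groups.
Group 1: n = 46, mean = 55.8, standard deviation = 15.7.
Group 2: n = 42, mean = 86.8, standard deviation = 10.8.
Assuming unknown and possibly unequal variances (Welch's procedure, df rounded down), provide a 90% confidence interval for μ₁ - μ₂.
(-35.75, -26.25)

Difference: x̄₁ - x̄₂ = -31.00
SE = √(s₁²/n₁ + s₂²/n₂) = √(15.7²/46 + 10.8²/42) = 2.8523
df = 80.11 → 80 (Welch–Satterthwaite, rounded down)
t* = 1.664

CI: -31.00 ± 1.664 · 2.8523 = -31.00 ± 4.75 = (-35.75, -26.25)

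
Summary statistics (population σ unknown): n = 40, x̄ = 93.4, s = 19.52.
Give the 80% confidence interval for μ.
(89.38, 97.42)

t-interval (σ unknown):
df = n - 1 = 39
t* = 1.304 for 80% confidence

Margin of error = t* · s/√n = 1.304 · 19.52/√40 = 4.02

CI: (89.38, 97.42)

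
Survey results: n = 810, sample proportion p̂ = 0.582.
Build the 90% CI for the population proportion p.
(0.553, 0.611)

Proportion CI:
SE = √(p̂(1-p̂)/n) = √(0.582 · 0.418 / 810) = 0.01733

z* = 1.645
Margin = z* · SE = 1.645 · 0.01733 = 0.0285

CI: 0.582 ± 0.0285 = (0.553, 0.611)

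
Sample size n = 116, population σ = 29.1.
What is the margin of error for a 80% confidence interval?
Margin of error = 3.46

Margin of error = z* · σ/√n
= 1.282 · 29.1/√116
= 1.282 · 29.1/10.7703
= 3.46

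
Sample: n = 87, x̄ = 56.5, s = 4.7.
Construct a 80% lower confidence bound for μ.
μ ≥ 56.07

Lower bound (one-sided):
t* = 0.846 (one-sided for 80%)
Lower bound = x̄ - t* · s/√n = 56.5 - 0.846 · 4.7/√87 = 56.07

We are 80% confident that μ ≥ 56.07.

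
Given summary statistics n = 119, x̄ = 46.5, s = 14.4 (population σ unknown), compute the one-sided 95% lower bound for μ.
μ ≥ 44.31

Lower bound (one-sided):
t* = 1.658 (one-sided for 95%)
Lower bound = x̄ - t* · s/√n = 46.5 - 1.658 · 14.4/√119 = 44.31

We are 95% confident that μ ≥ 44.31.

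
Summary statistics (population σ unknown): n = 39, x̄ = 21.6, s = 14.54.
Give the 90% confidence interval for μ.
(17.67, 25.53)

t-interval (σ unknown):
df = n - 1 = 38
t* = 1.686 for 90% confidence

Margin of error = t* · s/√n = 1.686 · 14.54/√39 = 3.93

CI: (17.67, 25.53)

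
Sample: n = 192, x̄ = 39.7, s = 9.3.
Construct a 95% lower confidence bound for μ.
μ ≥ 38.59

Lower bound (one-sided):
t* = 1.653 (one-sided for 95%)
Lower bound = x̄ - t* · s/√n = 39.7 - 1.653 · 9.3/√192 = 38.59

We are 95% confident that μ ≥ 38.59.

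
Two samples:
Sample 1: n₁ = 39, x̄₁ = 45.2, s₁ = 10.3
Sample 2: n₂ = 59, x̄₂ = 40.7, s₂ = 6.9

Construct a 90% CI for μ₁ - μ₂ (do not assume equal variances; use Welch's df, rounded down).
(1.36, 7.64)

Difference: x̄₁ - x̄₂ = 4.50
SE = √(s₁²/n₁ + s₂²/n₂) = √(10.3²/39 + 6.9²/59) = 1.8781
df = 60.41 → 60 (Welch–Satterthwaite, rounded down)
t* = 1.671

CI: 4.50 ± 1.671 · 1.8781 = 4.50 ± 3.14 = (1.36, 7.64)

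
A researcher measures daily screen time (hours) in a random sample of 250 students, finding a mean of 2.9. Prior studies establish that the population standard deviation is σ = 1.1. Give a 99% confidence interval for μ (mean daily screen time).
(2.72, 3.08)

z-interval (σ known):
z* = 2.576 for 99% confidence

Margin of error = z* · σ/√n = 2.576 · 1.1/√250 = 0.18

CI: (2.9 - 0.18, 2.9 + 0.18) = (2.72, 3.08)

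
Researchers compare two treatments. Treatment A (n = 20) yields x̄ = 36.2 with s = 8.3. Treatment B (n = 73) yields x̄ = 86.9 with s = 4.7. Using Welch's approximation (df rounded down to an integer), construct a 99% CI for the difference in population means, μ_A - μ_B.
(-56.16, -45.24)

Difference: x̄₁ - x̄₂ = -50.70
SE = √(s₁²/n₁ + s₂²/n₂) = √(8.3²/20 + 4.7²/73) = 1.9357
df = 22.44 → 22 (Welch–Satterthwaite, rounded down)
t* = 2.819

CI: -50.70 ± 2.819 · 1.9357 = -50.70 ± 5.46 = (-56.16, -45.24)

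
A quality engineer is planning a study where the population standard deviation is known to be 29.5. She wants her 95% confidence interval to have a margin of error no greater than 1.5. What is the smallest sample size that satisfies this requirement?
n ≥ 1486

For margin E ≤ 1.5:
n ≥ (z* · σ / E)²
n ≥ (1.960 · 29.5 / 1.5)²
n ≥ 1485.85

Minimum n = 1486 (rounding up)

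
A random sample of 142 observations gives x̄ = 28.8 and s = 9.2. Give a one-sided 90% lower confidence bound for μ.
μ ≥ 27.81

Lower bound (one-sided):
t* = 1.288 (one-sided for 90%)
Lower bound = x̄ - t* · s/√n = 28.8 - 1.288 · 9.2/√142 = 27.81

We are 90% confident that μ ≥ 27.81.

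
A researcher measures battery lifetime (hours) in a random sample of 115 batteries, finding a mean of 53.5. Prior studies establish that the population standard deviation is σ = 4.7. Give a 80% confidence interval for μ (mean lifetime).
(52.94, 54.06)

z-interval (σ known):
z* = 1.282 for 80% confidence

Margin of error = z* · σ/√n = 1.282 · 4.7/√115 = 0.56

CI: (53.5 - 0.56, 53.5 + 0.56) = (52.94, 54.06)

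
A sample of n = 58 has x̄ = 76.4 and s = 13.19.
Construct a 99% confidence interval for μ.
(71.78, 81.02)

t-interval (σ unknown):
df = n - 1 = 57
t* = 2.665 for 99% confidence

Margin of error = t* · s/√n = 2.665 · 13.19/√58 = 4.62

CI: (71.78, 81.02)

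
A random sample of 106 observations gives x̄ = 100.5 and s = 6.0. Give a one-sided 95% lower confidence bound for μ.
μ ≥ 99.53

Lower bound (one-sided):
t* = 1.659 (one-sided for 95%)
Lower bound = x̄ - t* · s/√n = 100.5 - 1.659 · 6.0/√106 = 99.53

We are 95% confident that μ ≥ 99.53.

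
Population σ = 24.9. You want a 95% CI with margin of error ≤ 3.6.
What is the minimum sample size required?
n ≥ 184

For margin E ≤ 3.6:
n ≥ (z* · σ / E)²
n ≥ (1.960 · 24.9 / 3.6)²
n ≥ 183.78

Minimum n = 184 (rounding up)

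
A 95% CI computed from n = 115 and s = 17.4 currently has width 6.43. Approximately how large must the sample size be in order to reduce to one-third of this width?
n ≈ 1035

CI width ∝ 1/√n
To reduce width by factor 3, need √n to grow by 3 → need 3² = 9 times as many samples.

Current: n = 115, width = 6.43
New: n = 1035, width ≈ 2.12

Width reduced by factor of 6.43/2.12 = 3.03.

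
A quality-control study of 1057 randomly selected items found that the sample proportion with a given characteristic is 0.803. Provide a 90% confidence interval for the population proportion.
(0.783, 0.823)

Proportion CI:
SE = √(p̂(1-p̂)/n) = √(0.803 · 0.197 / 1057) = 0.01223

z* = 1.645
Margin = z* · SE = 1.645 · 0.01223 = 0.0201

CI: 0.803 ± 0.0201 = (0.783, 0.823)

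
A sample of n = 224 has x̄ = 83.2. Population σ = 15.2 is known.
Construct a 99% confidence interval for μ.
(80.58, 85.82)

z-interval (σ known):
z* = 2.576 for 99% confidence

Margin of error = z* · σ/√n = 2.576 · 15.2/√224 = 2.62

CI: (83.2 - 2.62, 83.2 + 2.62) = (80.58, 85.82)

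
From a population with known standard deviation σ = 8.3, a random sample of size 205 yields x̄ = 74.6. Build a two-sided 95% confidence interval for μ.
(73.46, 75.74)

z-interval (σ known):
z* = 1.960 for 95% confidence

Margin of error = z* · σ/√n = 1.960 · 8.3/√205 = 1.14

CI: (74.6 - 1.14, 74.6 + 1.14) = (73.46, 75.74)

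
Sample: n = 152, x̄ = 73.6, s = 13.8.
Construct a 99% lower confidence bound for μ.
μ ≥ 70.97

Lower bound (one-sided):
t* = 2.351 (one-sided for 99%)
Lower bound = x̄ - t* · s/√n = 73.6 - 2.351 · 13.8/√152 = 70.97

We are 99% confident that μ ≥ 70.97.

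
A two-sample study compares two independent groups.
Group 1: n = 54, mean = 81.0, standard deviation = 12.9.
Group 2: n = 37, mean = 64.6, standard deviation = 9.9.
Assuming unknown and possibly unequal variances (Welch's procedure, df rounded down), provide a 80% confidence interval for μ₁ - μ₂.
(13.31, 19.49)

Difference: x̄₁ - x̄₂ = 16.40
SE = √(s₁²/n₁ + s₂²/n₂) = √(12.9²/54 + 9.9²/37) = 2.3939
df = 87.78 → 87 (Welch–Satterthwaite, rounded down)
t* = 1.291

CI: 16.40 ± 1.291 · 2.3939 = 16.40 ± 3.09 = (13.31, 19.49)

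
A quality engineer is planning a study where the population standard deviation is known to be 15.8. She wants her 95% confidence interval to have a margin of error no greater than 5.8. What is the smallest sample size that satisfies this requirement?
n ≥ 29

For margin E ≤ 5.8:
n ≥ (z* · σ / E)²
n ≥ (1.960 · 15.8 / 5.8)²
n ≥ 28.51

Minimum n = 29 (rounding up)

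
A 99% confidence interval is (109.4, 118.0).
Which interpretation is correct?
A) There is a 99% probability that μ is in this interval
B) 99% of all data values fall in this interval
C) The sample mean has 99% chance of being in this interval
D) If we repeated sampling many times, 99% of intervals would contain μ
D

A) Wrong — μ is fixed; the randomness lives in the interval, not in μ.
B) Wrong — a CI is about the parameter μ, not individual data values.
C) Wrong — x̄ is observed and sits in the interval by construction.
D) Correct — this is the frequentist long-run coverage interpretation.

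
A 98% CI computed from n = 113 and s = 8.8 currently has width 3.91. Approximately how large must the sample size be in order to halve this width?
n ≈ 452

CI width ∝ 1/√n
To reduce width by factor 2, need √n to grow by 2 → need 2² = 4 times as many samples.

Current: n = 113, width = 3.91
New: n = 452, width ≈ 1.93

Width reduced by factor of 3.91/1.93 = 2.03.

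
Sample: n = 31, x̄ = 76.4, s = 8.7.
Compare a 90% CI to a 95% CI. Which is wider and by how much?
95% CI is wider by 1.08

df = 30
90% CI: t* = 1.697, (73.75, 79.05), width = 2 · t* · s/√n = 5.30
95% CI: t* = 2.042, (73.21, 79.59), width = 2 · t* · s/√n = 6.38

The 95% CI is wider by 6.38 - 5.30 = 1.08.
Higher confidence requires a wider interval.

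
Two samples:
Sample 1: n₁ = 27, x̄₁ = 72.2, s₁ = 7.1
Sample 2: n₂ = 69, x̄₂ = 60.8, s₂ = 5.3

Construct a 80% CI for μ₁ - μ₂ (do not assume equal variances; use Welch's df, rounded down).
(9.43, 13.37)

Difference: x̄₁ - x̄₂ = 11.40
SE = √(s₁²/n₁ + s₂²/n₂) = √(7.1²/27 + 5.3²/69) = 1.5080
df = 37.89 → 37 (Welch–Satterthwaite, rounded down)
t* = 1.305

CI: 11.40 ± 1.305 · 1.5080 = 11.40 ± 1.97 = (9.43, 13.37)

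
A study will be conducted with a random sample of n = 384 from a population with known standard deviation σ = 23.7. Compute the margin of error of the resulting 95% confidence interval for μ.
Margin of error = 2.37

Margin of error = z* · σ/√n
= 1.960 · 23.7/√384
= 1.960 · 23.7/19.5959
= 2.37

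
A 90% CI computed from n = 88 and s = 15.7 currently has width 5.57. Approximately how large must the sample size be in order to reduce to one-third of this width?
n ≈ 792

CI width ∝ 1/√n
To reduce width by factor 3, need √n to grow by 3 → need 3² = 9 times as many samples.

Current: n = 88, width = 5.57
New: n = 792, width ≈ 1.84

Width reduced by factor of 5.57/1.84 = 3.03.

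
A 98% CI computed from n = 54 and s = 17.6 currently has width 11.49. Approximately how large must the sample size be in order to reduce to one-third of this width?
n ≈ 486

CI width ∝ 1/√n
To reduce width by factor 3, need √n to grow by 3 → need 3² = 9 times as many samples.

Current: n = 54, width = 11.49
New: n = 486, width ≈ 3.73

Width reduced by factor of 11.49/3.73 = 3.08.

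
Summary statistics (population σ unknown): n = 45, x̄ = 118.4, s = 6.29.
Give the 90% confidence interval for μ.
(116.82, 119.98)

t-interval (σ unknown):
df = n - 1 = 44
t* = 1.680 for 90% confidence

Margin of error = t* · s/√n = 1.680 · 6.29/√45 = 1.58

CI: (116.82, 119.98)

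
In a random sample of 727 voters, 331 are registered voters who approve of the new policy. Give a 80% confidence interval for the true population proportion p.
(0.432, 0.479)

Proportion CI:
p̂ = 331/727 = 0.45530
SE = √(p̂(1-p̂)/n) = √(0.45530 · 0.54470 / 727) = 0.01847

z* = 1.282
Margin = z* · SE = 1.282 · 0.01847 = 0.0237

CI: 0.45530 ± 0.0237 = (0.432, 0.479)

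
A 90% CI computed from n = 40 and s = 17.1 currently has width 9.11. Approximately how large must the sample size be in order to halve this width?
n ≈ 160

CI width ∝ 1/√n
To reduce width by factor 2, need √n to grow by 2 → need 2² = 4 times as many samples.

Current: n = 40, width = 9.11
New: n = 160, width ≈ 4.47

Width reduced by factor of 9.11/4.47 = 2.04.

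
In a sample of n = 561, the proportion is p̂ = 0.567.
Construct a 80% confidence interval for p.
(0.540, 0.594)

Proportion CI:
SE = √(p̂(1-p̂)/n) = √(0.567 · 0.433 / 561) = 0.02092

z* = 1.282
Margin = z* · SE = 1.282 · 0.02092 = 0.0268

CI: 0.567 ± 0.0268 = (0.540, 0.594)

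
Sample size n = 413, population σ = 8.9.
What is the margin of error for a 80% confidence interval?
Margin of error = 0.56

Margin of error = z* · σ/√n
= 1.282 · 8.9/√413
= 1.282 · 8.9/20.3224
= 0.56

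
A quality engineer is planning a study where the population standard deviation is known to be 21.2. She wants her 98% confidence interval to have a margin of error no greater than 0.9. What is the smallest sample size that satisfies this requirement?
n ≥ 3002

For margin E ≤ 0.9:
n ≥ (z* · σ / E)²
n ≥ (2.326 · 21.2 / 0.9)²
n ≥ 3001.97

Minimum n = 3002 (rounding up)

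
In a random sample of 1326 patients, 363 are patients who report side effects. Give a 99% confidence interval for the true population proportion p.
(0.242, 0.305)

Proportion CI:
p̂ = 363/1326 = 0.27376
SE = √(p̂(1-p̂)/n) = √(0.27376 · 0.72624 / 1326) = 0.01224

z* = 2.576
Margin = z* · SE = 2.576 · 0.01224 = 0.0315

CI: 0.27376 ± 0.0315 = (0.242, 0.305)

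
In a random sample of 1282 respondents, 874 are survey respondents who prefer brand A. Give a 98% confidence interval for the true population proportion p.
(0.651, 0.712)

Proportion CI:
p̂ = 874/1282 = 0.68175
SE = √(p̂(1-p̂)/n) = √(0.68175 · 0.31825 / 1282) = 0.01301

z* = 2.326
Margin = z* · SE = 2.326 · 0.01301 = 0.0303

CI: 0.68175 ± 0.0303 = (0.651, 0.712)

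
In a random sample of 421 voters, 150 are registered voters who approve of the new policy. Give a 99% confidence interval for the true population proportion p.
(0.296, 0.416)

Proportion CI:
p̂ = 150/421 = 0.35629
SE = √(p̂(1-p̂)/n) = √(0.35629 · 0.64371 / 421) = 0.02334

z* = 2.576
Margin = z* · SE = 2.576 · 0.02334 = 0.0601

CI: 0.35629 ± 0.0601 = (0.296, 0.416)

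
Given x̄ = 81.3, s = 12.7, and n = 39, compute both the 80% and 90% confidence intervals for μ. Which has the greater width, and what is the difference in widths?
90% CI is wider by 1.56

df = 38
80% CI: t* = 1.304, (78.65, 83.95), width = 2 · t* · s/√n = 5.30
90% CI: t* = 1.686, (77.87, 84.73), width = 2 · t* · s/√n = 6.86

The 90% CI is wider by 6.86 - 5.30 = 1.56.
Higher confidence requires a wider interval.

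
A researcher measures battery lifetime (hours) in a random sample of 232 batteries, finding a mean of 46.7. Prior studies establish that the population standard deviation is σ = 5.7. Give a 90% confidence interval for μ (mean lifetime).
(46.08, 47.32)

z-interval (σ known):
z* = 1.645 for 90% confidence

Margin of error = z* · σ/√n = 1.645 · 5.7/√232 = 0.62

CI: (46.7 - 0.62, 46.7 + 0.62) = (46.08, 47.32)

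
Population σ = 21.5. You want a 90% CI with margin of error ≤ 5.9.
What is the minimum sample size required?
n ≥ 36

For margin E ≤ 5.9:
n ≥ (z* · σ / E)²
n ≥ (1.645 · 21.5 / 5.9)²
n ≥ 35.93

Minimum n = 36 (rounding up)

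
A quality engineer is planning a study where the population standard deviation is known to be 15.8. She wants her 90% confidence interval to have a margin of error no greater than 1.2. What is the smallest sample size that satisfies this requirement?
n ≥ 470

For margin E ≤ 1.2:
n ≥ (z* · σ / E)²
n ≥ (1.645 · 15.8 / 1.2)²
n ≥ 469.12

Minimum n = 470 (rounding up)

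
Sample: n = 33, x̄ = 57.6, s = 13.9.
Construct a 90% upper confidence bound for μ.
μ ≤ 60.77

Upper bound (one-sided):
t* = 1.309 (one-sided for 90%)
Upper bound = x̄ + t* · s/√n = 57.6 + 1.309 · 13.9/√33 = 60.77

We are 90% confident that μ ≤ 60.77.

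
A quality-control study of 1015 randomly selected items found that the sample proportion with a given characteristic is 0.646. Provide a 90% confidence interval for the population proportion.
(0.621, 0.671)

Proportion CI:
SE = √(p̂(1-p̂)/n) = √(0.646 · 0.354 / 1015) = 0.01501

z* = 1.645
Margin = z* · SE = 1.645 · 0.01501 = 0.0247

CI: 0.646 ± 0.0247 = (0.621, 0.671)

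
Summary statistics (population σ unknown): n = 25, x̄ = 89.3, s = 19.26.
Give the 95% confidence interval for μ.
(81.35, 97.25)

t-interval (σ unknown):
df = n - 1 = 24
t* = 2.064 for 95% confidence

Margin of error = t* · s/√n = 2.064 · 19.26/√25 = 7.95

CI: (81.35, 97.25)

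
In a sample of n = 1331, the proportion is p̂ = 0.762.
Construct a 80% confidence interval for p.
(0.747, 0.777)

Proportion CI:
SE = √(p̂(1-p̂)/n) = √(0.762 · 0.238 / 1331) = 0.01167

z* = 1.282
Margin = z* · SE = 1.282 · 0.01167 = 0.0150

CI: 0.762 ± 0.0150 = (0.747, 0.777)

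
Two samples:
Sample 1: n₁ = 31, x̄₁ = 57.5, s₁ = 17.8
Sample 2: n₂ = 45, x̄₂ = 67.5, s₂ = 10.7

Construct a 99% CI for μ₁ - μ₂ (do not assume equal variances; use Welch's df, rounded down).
(-19.62, -0.38)

Difference: x̄₁ - x̄₂ = -10.00
SE = √(s₁²/n₁ + s₂²/n₂) = √(17.8²/31 + 10.7²/45) = 3.5728
df = 44.90 → 44 (Welch–Satterthwaite, rounded down)
t* = 2.692

CI: -10.00 ± 2.692 · 3.5728 = -10.00 ± 9.62 = (-19.62, -0.38)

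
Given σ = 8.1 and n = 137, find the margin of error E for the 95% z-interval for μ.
Margin of error = 1.36

Margin of error = z* · σ/√n
= 1.960 · 8.1/√137
= 1.960 · 8.1/11.7047
= 1.36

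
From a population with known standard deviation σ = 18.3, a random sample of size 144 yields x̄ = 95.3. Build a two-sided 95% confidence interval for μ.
(92.31, 98.29)

z-interval (σ known):
z* = 1.960 for 95% confidence

Margin of error = z* · σ/√n = 1.960 · 18.3/√144 = 2.99

CI: (95.3 - 2.99, 95.3 + 2.99) = (92.31, 98.29)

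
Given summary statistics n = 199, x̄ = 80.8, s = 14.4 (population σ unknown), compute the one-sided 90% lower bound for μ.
μ ≥ 79.49

Lower bound (one-sided):
t* = 1.286 (one-sided for 90%)
Lower bound = x̄ - t* · s/√n = 80.8 - 1.286 · 14.4/√199 = 79.49

We are 90% confident that μ ≥ 79.49.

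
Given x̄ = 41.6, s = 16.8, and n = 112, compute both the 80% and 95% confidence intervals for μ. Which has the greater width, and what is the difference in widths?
95% CI is wider by 2.20

df = 111
80% CI: t* = 1.289, (39.55, 43.65), width = 2 · t* · s/√n = 4.09
95% CI: t* = 1.982, (38.45, 44.75), width = 2 · t* · s/√n = 6.29

The 95% CI is wider by 6.29 - 4.09 = 2.20.
Higher confidence requires a wider interval.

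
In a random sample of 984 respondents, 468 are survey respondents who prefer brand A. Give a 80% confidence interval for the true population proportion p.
(0.455, 0.496)

Proportion CI:
p̂ = 468/984 = 0.47561
SE = √(p̂(1-p̂)/n) = √(0.47561 · 0.52439 / 984) = 0.01592

z* = 1.282
Margin = z* · SE = 1.282 · 0.01592 = 0.0204

CI: 0.47561 ± 0.0204 = (0.455, 0.496)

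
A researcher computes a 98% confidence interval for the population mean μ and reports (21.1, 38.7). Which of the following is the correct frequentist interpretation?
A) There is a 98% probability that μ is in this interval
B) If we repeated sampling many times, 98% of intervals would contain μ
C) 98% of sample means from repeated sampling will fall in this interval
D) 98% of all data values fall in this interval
B

A) Wrong — μ is fixed; the randomness lives in the interval, not in μ.
B) Correct — this is the frequentist long-run coverage interpretation.
C) Wrong — coverage applies to intervals containing μ, not to future x̄ values.
D) Wrong — a CI is about the parameter μ, not individual data values.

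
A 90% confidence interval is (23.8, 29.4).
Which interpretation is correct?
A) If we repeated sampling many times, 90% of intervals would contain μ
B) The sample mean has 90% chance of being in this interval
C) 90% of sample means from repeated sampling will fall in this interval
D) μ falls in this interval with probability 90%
A

A) Correct — this is the frequentist long-run coverage interpretation.
B) Wrong — x̄ is observed and sits in the interval by construction.
C) Wrong — coverage applies to intervals containing μ, not to future x̄ values.
D) Wrong — μ is fixed; the randomness lives in the interval, not in μ.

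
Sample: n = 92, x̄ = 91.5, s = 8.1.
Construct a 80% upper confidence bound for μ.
μ ≤ 92.21

Upper bound (one-sided):
t* = 0.846 (one-sided for 80%)
Upper bound = x̄ + t* · s/√n = 91.5 + 0.846 · 8.1/√92 = 92.21

We are 80% confident that μ ≤ 92.21.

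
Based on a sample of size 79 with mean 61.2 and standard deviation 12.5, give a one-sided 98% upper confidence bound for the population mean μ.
μ ≤ 64.14

Upper bound (one-sided):
t* = 2.089 (one-sided for 98%)
Upper bound = x̄ + t* · s/√n = 61.2 + 2.089 · 12.5/√79 = 64.14

We are 98% confident that μ ≤ 64.14.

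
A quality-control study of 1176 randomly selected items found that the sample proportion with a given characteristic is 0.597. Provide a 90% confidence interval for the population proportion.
(0.573, 0.621)

Proportion CI:
SE = √(p̂(1-p̂)/n) = √(0.597 · 0.403 / 1176) = 0.01430

z* = 1.645
Margin = z* · SE = 1.645 · 0.01430 = 0.0235

CI: 0.597 ± 0.0235 = (0.573, 0.621)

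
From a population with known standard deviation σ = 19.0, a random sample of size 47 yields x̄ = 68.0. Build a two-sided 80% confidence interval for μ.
(64.45, 71.55)

z-interval (σ known):
z* = 1.282 for 80% confidence

Margin of error = z* · σ/√n = 1.282 · 19.0/√47 = 3.55

CI: (68.0 - 3.55, 68.0 + 3.55) = (64.45, 71.55)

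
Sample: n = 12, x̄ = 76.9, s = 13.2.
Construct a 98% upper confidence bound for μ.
μ ≤ 85.77

Upper bound (one-sided):
t* = 2.328 (one-sided for 98%)
Upper bound = x̄ + t* · s/√n = 76.9 + 2.328 · 13.2/√12 = 85.77

We are 98% confident that μ ≤ 85.77.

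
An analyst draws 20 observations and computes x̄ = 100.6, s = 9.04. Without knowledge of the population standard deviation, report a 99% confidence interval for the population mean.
(94.82, 106.38)

t-interval (σ unknown):
df = n - 1 = 19
t* = 2.861 for 99% confidence

Margin of error = t* · s/√n = 2.861 · 9.04/√20 = 5.78

CI: (94.82, 106.38)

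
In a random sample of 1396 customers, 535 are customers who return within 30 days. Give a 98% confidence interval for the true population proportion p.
(0.353, 0.414)

Proportion CI:
p̂ = 535/1396 = 0.38324
SE = √(p̂(1-p̂)/n) = √(0.38324 · 0.61676 / 1396) = 0.01301

z* = 2.326
Margin = z* · SE = 2.326 · 0.01301 = 0.0303

CI: 0.38324 ± 0.0303 = (0.353, 0.414)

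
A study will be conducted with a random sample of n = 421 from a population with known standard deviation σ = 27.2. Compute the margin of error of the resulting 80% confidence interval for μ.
Margin of error = 1.70

Margin of error = z* · σ/√n
= 1.282 · 27.2/√421
= 1.282 · 27.2/20.5183
= 1.70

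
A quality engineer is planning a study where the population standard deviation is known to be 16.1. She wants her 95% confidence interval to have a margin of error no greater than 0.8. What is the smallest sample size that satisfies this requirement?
n ≥ 1556

For margin E ≤ 0.8:
n ≥ (z* · σ / E)²
n ≥ (1.960 · 16.1 / 0.8)²
n ≥ 1555.91

Minimum n = 1556 (rounding up)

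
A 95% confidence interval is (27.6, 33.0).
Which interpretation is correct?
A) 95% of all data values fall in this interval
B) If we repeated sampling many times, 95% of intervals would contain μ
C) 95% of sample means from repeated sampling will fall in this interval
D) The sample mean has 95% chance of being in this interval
B

A) Wrong — a CI is about the parameter μ, not individual data values.
B) Correct — this is the frequentist long-run coverage interpretation.
C) Wrong — coverage applies to intervals containing μ, not to future x̄ values.
D) Wrong — x̄ is observed and sits in the interval by construction.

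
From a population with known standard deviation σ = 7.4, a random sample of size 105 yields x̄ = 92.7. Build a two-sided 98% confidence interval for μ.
(91.02, 94.38)

z-interval (σ known):
z* = 2.326 for 98% confidence

Margin of error = z* · σ/√n = 2.326 · 7.4/√105 = 1.68

CI: (92.7 - 1.68, 92.7 + 1.68) = (91.02, 94.38)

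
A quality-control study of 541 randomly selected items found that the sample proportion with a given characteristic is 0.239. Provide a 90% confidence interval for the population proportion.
(0.209, 0.269)

Proportion CI:
SE = √(p̂(1-p̂)/n) = √(0.239 · 0.761 / 541) = 0.01834

z* = 1.645
Margin = z* · SE = 1.645 · 0.01834 = 0.0302

CI: 0.239 ± 0.0302 = (0.209, 0.269)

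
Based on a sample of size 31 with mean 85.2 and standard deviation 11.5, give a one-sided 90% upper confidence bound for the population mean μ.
μ ≤ 87.91

Upper bound (one-sided):
t* = 1.310 (one-sided for 90%)
Upper bound = x̄ + t* · s/√n = 85.2 + 1.310 · 11.5/√31 = 87.91

We are 90% confident that μ ≤ 87.91.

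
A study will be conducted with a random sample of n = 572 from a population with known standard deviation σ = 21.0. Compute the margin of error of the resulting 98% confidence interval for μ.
Margin of error = 2.04

Margin of error = z* · σ/√n
= 2.326 · 21.0/√572
= 2.326 · 21.0/23.9165
= 2.04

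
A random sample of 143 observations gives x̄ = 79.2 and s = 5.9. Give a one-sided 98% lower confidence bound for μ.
μ ≥ 78.18

Lower bound (one-sided):
t* = 2.073 (one-sided for 98%)
Lower bound = x̄ - t* · s/√n = 79.2 - 2.073 · 5.9/√143 = 78.18

We are 98% confident that μ ≥ 78.18.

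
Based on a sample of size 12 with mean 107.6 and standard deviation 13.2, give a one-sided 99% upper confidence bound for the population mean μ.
μ ≤ 117.96

Upper bound (one-sided):
t* = 2.718 (one-sided for 99%)
Upper bound = x̄ + t* · s/√n = 107.6 + 2.718 · 13.2/√12 = 117.96

We are 99% confident that μ ≤ 117.96.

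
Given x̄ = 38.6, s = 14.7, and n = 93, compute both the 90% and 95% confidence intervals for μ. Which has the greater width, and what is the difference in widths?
95% CI is wider by 0.98

df = 92
90% CI: t* = 1.662, (36.07, 41.13), width = 2 · t* · s/√n = 5.07
95% CI: t* = 1.986, (35.57, 41.63), width = 2 · t* · s/√n = 6.05

The 95% CI is wider by 6.05 - 5.07 = 0.98.
Higher confidence requires a wider interval.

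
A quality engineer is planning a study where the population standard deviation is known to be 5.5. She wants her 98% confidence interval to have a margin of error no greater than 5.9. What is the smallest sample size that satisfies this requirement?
n ≥ 5

For margin E ≤ 5.9:
n ≥ (z* · σ / E)²
n ≥ (2.326 · 5.5 / 5.9)²
n ≥ 4.70

Minimum n = 5 (rounding up)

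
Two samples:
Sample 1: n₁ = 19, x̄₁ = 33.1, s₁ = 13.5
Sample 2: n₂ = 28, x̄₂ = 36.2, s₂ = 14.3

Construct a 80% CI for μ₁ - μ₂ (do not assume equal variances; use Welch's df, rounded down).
(-8.46, 2.26)

Difference: x̄₁ - x̄₂ = -3.10
SE = √(s₁²/n₁ + s₂²/n₂) = √(13.5²/19 + 14.3²/28) = 4.1104
df = 40.28 → 40 (Welch–Satterthwaite, rounded down)
t* = 1.303

CI: -3.10 ± 1.303 · 4.1104 = -3.10 ± 5.36 = (-8.46, 2.26)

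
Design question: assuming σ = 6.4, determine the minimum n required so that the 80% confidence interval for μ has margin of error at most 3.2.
n ≥ 7

For margin E ≤ 3.2:
n ≥ (z* · σ / E)²
n ≥ (1.282 · 6.4 / 3.2)²
n ≥ 6.57

Minimum n = 7 (rounding up)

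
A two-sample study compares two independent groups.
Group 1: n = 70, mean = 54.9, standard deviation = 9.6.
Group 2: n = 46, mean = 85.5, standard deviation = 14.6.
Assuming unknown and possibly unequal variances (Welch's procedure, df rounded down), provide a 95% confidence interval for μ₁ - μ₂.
(-35.46, -25.74)

Difference: x̄₁ - x̄₂ = -30.60
SE = √(s₁²/n₁ + s₂²/n₂) = √(9.6²/70 + 14.6²/46) = 2.4394
df = 70.49 → 70 (Welch–Satterthwaite, rounded down)
t* = 1.994

CI: -30.60 ± 1.994 · 2.4394 = -30.60 ± 4.86 = (-35.46, -25.74)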